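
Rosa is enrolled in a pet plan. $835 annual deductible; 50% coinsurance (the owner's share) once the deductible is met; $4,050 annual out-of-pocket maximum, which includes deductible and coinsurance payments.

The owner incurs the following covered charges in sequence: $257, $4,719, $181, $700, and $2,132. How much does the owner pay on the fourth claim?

$350

Bill 1, $257: fully absorbed by the deductible. Owner pays $257; OOP now $257.
Bill 2, $4,719: $578 finishes the deductible; $4,141 goes to coinsurance; owner's 50% is $2,070.50. Owner owes $2,648.50 (running OOP $2,905.50).
Bill 3, $181: deductible met; 50% of $181 = $90.50. Owner owes $90.50 (running OOP $2,996).
Bill 4, $700: deductible already satisfied, so owner's share is 50% × $700 = $350. Cost to owner: $350. OOP to date $3,346.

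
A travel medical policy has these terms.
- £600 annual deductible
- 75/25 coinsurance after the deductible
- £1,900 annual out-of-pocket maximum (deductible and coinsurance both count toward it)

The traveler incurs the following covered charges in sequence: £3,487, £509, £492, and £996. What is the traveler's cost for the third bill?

£123

#1 (£3,487): deductible takes £600, £2,887 remains; 25% of £2,887 = £721.75. Traveler pays £1,321.75; OOP now £1,321.75.
#2 (£509): deductible already satisfied, so traveler's share is 25% × £509 = £127.25. Cost to traveler: £127.25. OOP to date £1,449.
#3 (£492): 25% coinsurance on £492 = £123. Traveler owes £123 (running OOP £1,572).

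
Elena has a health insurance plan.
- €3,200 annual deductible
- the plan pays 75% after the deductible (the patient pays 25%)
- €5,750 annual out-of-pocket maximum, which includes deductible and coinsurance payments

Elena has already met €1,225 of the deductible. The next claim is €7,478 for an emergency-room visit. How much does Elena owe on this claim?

€3,350.75

€1,225 of the €3,200 deductible is already met, leaving €1,975.
After the €1,975 deductible portion, €7,478 − €1,975 = €5,503 is subject to coinsurance.
25% of €5,503 = €1,375.75 falls to the patient.
So the patient owes €1,975 + €1,375.75 = €3,350.75 before any cap.
Cumulative spending €1,225 + €3,350.75 = €4,575.75 stays under the €5,750 maximum.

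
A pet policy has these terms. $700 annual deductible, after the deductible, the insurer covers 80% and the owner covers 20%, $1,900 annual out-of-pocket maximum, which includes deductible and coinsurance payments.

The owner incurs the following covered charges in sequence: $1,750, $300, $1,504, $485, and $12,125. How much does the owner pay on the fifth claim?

Claim 1 — $1,750: $700 finishes the deductible; $1,050 goes to coinsurance; owner's 20% is $210. Owner owes $910 (running OOP $910).
Claim 2 — $300: deductible already satisfied, so owner's share is 20% × $300 = $60. Owner owes $60 (running OOP $970).
Claim 3 — $1,504: 20% coinsurance on $1,504 = $300.80. Owner pays $300.80; OOP now $1,270.80.
Claim 4 — $485: deductible met; 20% of $485 = $97. Cost to owner: $97. OOP to date $1,367.80.
Claim 5 — $12,125: deductible already satisfied, so owner's share is 20% × $12,125 = $2,425. Adding that to $1,367.80 gives $3,792.80, past the $1,900 cap; owner pays only $1,900 − $1,367.80 = $532.20.

$532.20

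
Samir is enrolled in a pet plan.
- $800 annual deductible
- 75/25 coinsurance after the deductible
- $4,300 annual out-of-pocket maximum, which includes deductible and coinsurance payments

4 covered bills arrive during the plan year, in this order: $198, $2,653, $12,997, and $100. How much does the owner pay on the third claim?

#1 ($198): entire amount goes to the deductible. Owner pays $198; OOP now $198.
#2 ($2,653): $602 to deductible, leaving $2,051; 25% of $2,051 = $512.75. Cost to owner: $1,114.75. OOP to date $1,312.75.
#3 ($12,997): deductible met; 25% of $12,997 = $3,249.25. OOP would hit $4,562 > $4,300, so the cap limits the owner to $4,300 − $1,312.75 = $2,987.25.

$2,987.25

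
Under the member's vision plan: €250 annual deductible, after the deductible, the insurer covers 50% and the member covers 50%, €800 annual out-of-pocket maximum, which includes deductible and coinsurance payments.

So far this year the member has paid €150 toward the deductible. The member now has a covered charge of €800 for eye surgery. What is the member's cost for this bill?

€150 of the €250 deductible is already met, leaving €100.
That leaves €800 − €100 = €700 for coinsurance.
50% of €700 = €350 falls to the member.
So the member owes €100 + €350 = €450 before any cap.
Cumulative spending €150 + €450 = €600 stays under the €800 maximum.

€450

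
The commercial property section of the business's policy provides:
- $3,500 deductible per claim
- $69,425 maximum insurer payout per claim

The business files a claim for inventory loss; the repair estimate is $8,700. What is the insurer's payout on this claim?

Subtract the deductible: $8,700 − $3,500 = $5,200.
That's under the $69,425 cap, so the insurer reimburses the full $5,200.

$5,200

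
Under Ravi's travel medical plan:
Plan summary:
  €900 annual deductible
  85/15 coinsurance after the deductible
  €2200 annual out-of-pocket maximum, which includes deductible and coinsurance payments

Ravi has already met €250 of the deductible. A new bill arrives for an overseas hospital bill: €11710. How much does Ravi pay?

€1950

Remaining deductible: €900 − €250 = €650.
After the €650 deductible portion, €11710 − €650 = €11060 is subject to coinsurance.
Coinsurance: €11060 × 15% = €1659.
That puts the traveler's cost at €650 + €1659 = €2309 before any cap.
That would bring total out-of-pocket to €2559, past the €2200 cap. The traveler is capped at €2200 − €250 = €1950 on this claim.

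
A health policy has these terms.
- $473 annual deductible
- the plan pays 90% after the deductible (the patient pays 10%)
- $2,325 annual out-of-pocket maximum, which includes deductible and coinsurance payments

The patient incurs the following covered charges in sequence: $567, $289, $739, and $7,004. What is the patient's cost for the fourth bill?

Claim 1 ($567): $473 to deductible, leaving $94; patient's 10% is $9.40. Patient owes $482.40 (running OOP $482.40).
Claim 2 ($289): 10% coinsurance on $289 = $28.90. Patient owes $28.90 (running OOP $511.30).
Claim 3 ($739): 10% coinsurance on $739 = $73.90. Patient pays $73.90; OOP now $585.20.
Claim 4 ($7,004): deductible already satisfied, so patient's share is 10% × $7,004 = $700.40. Patient owes $700.40 (running OOP $1,285.60).

$700.40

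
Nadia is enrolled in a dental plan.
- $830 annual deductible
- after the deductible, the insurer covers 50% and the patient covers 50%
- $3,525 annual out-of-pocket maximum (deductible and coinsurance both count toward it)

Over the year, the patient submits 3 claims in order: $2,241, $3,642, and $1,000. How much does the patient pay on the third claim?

$168.50

Claim 1 — $2,241: deductible takes $830, $1,411 remains; patient's 50% is $705.50. Cost to patient: $1,535.50. OOP to date $1,535.50.
Claim 2 — $3,642: deductible already satisfied, so patient's share is 50% × $3,642 = $1,821. Patient owes $1,821 (running OOP $3,356.50).
Claim 3 — $1,000: 50% coinsurance on $1,000 = $500. That would push OOP to $3,856.50, over the $3,525 cap, so patient pays $3,525 − $3,356.50 = $168.50.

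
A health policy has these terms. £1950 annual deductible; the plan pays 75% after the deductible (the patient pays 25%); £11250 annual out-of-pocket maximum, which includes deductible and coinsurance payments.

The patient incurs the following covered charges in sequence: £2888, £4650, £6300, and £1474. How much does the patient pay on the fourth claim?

£368.50

Claim 1 — £2888: £1950 to deductible, leaving £938; coinsurance £938 × 25% = £234.50. Patient pays £2184.50; OOP now £2184.50.
Claim 2 — £4650: deductible met; 25% of £4650 = £1162.50. Cost to patient: £1162.50. OOP to date £3347.
Claim 3 — £6300: 25% coinsurance on £6300 = £1575. Cost to patient: £1575. OOP to date £4922.
Claim 4 — £1474: deductible already satisfied, so patient's share is 25% × £1474 = £368.50. Patient pays £368.50; OOP now £5290.50.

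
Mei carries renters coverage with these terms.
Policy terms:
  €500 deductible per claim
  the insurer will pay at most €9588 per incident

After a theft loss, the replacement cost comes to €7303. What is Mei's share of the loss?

Subtract the deductible: €7303 − €500 = €6803.
€6803 ≤ €9588, so the limit doesn't bind; insurer pays €6803.
Tenant's share is the uncovered remainder: €7303 − €6803 = €500.

€500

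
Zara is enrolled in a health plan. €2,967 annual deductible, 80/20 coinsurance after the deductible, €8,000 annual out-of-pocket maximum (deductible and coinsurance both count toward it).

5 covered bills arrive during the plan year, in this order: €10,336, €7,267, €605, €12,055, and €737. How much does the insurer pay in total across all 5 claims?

€23,000

Claim 1 — €10,336: deductible takes €2,967, €7,369 remains; 20% of €7,369 = €1,473.80. Patient owes €4,440.80 (running OOP €4,440.80). Plan pays €10,336 − €4,440.80 = €5,895.20.
Claim 2 — €7,267: deductible met; 20% of €7,267 = €1,453.40. Cost to patient: €1,453.40. OOP to date €5,894.20. Insurer: €7,267 − €1,453.40 = €5,813.60.
Claim 3 — €605: deductible met; 20% of €605 = €121. Cost to patient: €121. OOP to date €6,015.20. Insurer: €605 − €121 = €484.
Claim 4 — €12,055: deductible met; 20% of €12,055 = €2,411. That would push OOP to €8,426.20, over the €8,000 cap, so patient pays €8,000 − €6,015.20 = €1,984.80. Plan pays €12,055 − €1,984.80 = €10,070.20.
Claim 5 — €737: 20% coinsurance on €737 = €147.40. That would push OOP to €8,147.40, over the €8,000 cap, so patient pays €8,000 − €8,000 = €0. Plan pays €737 − €0 = €737.
Insurer total: €5,895.20 + €5,813.60 + €484 + €10,070.20 + €737 = €23,000.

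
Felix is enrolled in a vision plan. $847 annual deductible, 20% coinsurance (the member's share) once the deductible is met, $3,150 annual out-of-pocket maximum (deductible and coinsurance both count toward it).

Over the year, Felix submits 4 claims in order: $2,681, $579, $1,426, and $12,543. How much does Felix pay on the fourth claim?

$1,535.20

Bill 1, $2,681: $847 to deductible, leaving $1,834; coinsurance $1,834 × 20% = $366.80. Member pays $1,213.80; OOP now $1,213.80.
Bill 2, $579: deductible met; 20% of $579 = $115.80. Cost to member: $115.80. OOP to date $1,329.60.
Bill 3, $1,426: deductible met; 20% of $1,426 = $285.20. Member owes $285.20 (running OOP $1,614.80).
Bill 4, $12,543: 20% coinsurance on $12,543 = $2,508.60. Adding that to $1,614.80 gives $4,123.40, past the $3,150 cap; member pays only $3,150 − $1,614.80 = $1,535.20.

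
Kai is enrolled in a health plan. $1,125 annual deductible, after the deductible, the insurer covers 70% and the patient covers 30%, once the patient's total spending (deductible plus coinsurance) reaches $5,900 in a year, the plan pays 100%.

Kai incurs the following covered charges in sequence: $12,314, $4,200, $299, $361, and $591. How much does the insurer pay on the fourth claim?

Claim 1 ($12,314): $1,125 to deductible, leaving $11,189; 30% of $11,189 = $3,356.70. Cost to patient: $4,481.70. OOP to date $4,481.70. Insurer: $12,314 − $4,481.70 = $7,832.30.
Claim 2 ($4,200): deductible already satisfied, so patient's share is 30% × $4,200 = $1,260. Patient pays $1,260; OOP now $5,741.70. Plan pays $4,200 − $1,260 = $2,940.
Claim 3 ($299): deductible already satisfied, so patient's share is 30% × $299 = $89.70. Patient pays $89.70; OOP now $5,831.40. Insurer: $299 − $89.70 = $209.30.
Claim 4 ($361): deductible already satisfied, so patient's share is 30% × $361 = $108.30. OOP would hit $5,939.70 > $5,900, so the cap limits the patient to $5,900 − $5,831.40 = $68.60. Plan pays $361 − $68.60 = $292.40.

$292.40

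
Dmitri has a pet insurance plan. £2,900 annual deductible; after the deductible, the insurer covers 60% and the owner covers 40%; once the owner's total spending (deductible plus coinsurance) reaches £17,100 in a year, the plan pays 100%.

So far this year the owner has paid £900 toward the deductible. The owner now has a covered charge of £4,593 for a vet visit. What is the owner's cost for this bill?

£3,037.20

£900 of the £2,900 deductible is already met, leaving £2,000.
After the £2,000 deductible portion, £4,593 − £2,000 = £2,593 is subject to coinsurance.
Coinsurance: £2,593 × 40% = £1,037.20.
So the owner owes £2,000 + £1,037.20 = £3,037.20 before any cap.
Year-to-date out-of-pocket becomes £900 + £3,037.20 = £3,937.20, still under the £17,100 maximum, so no cap applies.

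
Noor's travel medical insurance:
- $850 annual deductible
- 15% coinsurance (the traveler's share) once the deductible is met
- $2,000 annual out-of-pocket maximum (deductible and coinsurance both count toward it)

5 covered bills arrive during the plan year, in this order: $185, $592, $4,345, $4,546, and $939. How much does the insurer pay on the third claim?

$3,631.20

Claim 1 — $185: entire amount goes to the deductible. Traveler pays $185; OOP now $185. Plan pays $185 − $185 = $0.
Claim 2 — $592: all of it applies to the deductible. Cost to traveler: $592. OOP to date $777. Insurer: $592 − $592 = $0.
Claim 3 — $4,345: deductible takes $73, $4,272 remains; 15% of $4,272 = $640.80. Traveler pays $713.80; OOP now $1,490.80. Plan pays $4,345 − $713.80 = $3,631.20.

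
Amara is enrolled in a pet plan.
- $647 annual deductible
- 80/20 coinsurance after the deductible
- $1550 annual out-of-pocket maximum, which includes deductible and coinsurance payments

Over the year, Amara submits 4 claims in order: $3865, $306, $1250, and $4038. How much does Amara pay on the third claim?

$198.20

Claim 1 ($3865): $647 to deductible, leaving $3218; owner's 20% is $643.60. Cost to owner: $1290.60. OOP to date $1290.60.
Claim 2 ($306): 20% coinsurance on $306 = $61.20. Owner owes $61.20 (running OOP $1351.80).
Claim 3 ($1250): 20% coinsurance on $1250 = $250. Adding that to $1351.80 gives $1601.80, past the $1550 cap; owner pays only $1550 − $1351.80 = $198.20.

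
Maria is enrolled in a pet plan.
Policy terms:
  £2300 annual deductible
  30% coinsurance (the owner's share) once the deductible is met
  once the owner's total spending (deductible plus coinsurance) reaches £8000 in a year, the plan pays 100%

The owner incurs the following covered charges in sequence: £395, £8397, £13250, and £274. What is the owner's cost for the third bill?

£3752.40

Claim 1 (£395): entire amount goes to the deductible. Owner pays £395; OOP now £395.
Claim 2 (£8397): deductible takes £1905, £6492 remains; owner's 30% is £1947.60. Owner owes £3852.60 (running OOP £4247.60).
Claim 3 (£13250): 30% coinsurance on £13250 = £3975. That would push OOP to £8222.60, over the £8000 cap, so owner pays £8000 − £4247.60 = £3752.40.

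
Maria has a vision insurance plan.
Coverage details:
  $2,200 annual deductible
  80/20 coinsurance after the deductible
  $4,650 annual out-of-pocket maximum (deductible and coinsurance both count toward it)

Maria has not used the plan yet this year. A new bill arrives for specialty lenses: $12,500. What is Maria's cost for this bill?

$4,260

The full $2,200 deductible is still open; $2,200 of this bill applies to it.
That leaves $12,500 − $2,200 = $10,300 for coinsurance.
20% of $10,300 = $2,060 falls to the member.
So the member owes $2,200 + $2,060 = $4,260 before any cap.
Total out-of-pocket so far would be $0 + $4,260 = $4,260, below the $4,650 cap — no reduction.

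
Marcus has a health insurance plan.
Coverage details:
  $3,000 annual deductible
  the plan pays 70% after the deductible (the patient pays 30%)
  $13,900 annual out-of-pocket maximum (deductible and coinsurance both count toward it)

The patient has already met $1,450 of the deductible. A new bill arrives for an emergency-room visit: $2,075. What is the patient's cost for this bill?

Remaining deductible: $3,000 − $1,450 = $1,550.
That leaves $2,075 − $1,550 = $525 for coinsurance.
Coinsurance: $525 × 30% = $157.50.
Patient responsibility before any cap: $1,550 + $157.50 = $1,707.50.
Total out-of-pocket so far would be $1,450 + $1,707.50 = $3,157.50, below the $13,900 cap — no reduction.

$1,707.50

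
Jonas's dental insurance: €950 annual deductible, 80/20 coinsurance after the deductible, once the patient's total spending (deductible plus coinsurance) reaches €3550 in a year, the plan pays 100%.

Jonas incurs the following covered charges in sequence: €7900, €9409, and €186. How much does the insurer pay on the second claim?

Claim 1 — €7900: €950 to deductible, leaving €6950; coinsurance €6950 × 20% = €1390. Cost to patient: €2340. OOP to date €2340. Plan pays €7900 − €2340 = €5560.
Claim 2 — €9409: deductible already satisfied, so patient's share is 20% × €9409 = €1881.80. That would push OOP to €4221.80, over the €3550 cap, so patient pays €3550 − €2340 = €1210. Plan pays €9409 − €1210 = €8199.

€8199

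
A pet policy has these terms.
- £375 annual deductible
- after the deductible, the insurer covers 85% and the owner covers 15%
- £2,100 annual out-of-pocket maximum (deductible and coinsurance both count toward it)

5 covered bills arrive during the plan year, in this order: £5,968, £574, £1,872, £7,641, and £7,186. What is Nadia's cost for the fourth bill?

£519.15

Claim 1 (£5,968): deductible takes £375, £5,593 remains; 15% of £5,593 = £838.95. Owner pays £1,213.95; OOP now £1,213.95.
Claim 2 (£574): deductible met; 15% of £574 = £86.10. Cost to owner: £86.10. OOP to date £1,300.05.
Claim 3 (£1,872): 15% coinsurance on £1,872 = £280.80. Owner owes £280.80 (running OOP £1,580.85).
Claim 4 (£7,641): 15% coinsurance on £7,641 = £1,146.15. Adding that to £1,580.85 gives £2,727, past the £2,100 cap; owner pays only £2,100 − £1,580.85 = £519.15.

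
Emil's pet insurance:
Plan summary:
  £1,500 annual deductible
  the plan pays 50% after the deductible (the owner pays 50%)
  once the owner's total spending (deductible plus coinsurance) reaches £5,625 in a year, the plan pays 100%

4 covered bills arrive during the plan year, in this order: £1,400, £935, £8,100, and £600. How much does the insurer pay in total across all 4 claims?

Claim 1 (£1,400): entire amount goes to the deductible. Owner owes £1,400 (running OOP £1,400). Plan pays £1,400 − £1,400 = £0.
Claim 2 (£935): deductible takes £100, £835 remains; owner's 50% is £417.50. Cost to owner: £517.50. OOP to date £1,917.50. Insurer: £935 − £517.50 = £417.50.
Claim 3 (£8,100): deductible already satisfied, so owner's share is 50% × £8,100 = £4,050. Adding that to £1,917.50 gives £5,967.50, past the £5,625 cap; owner pays only £5,625 − £1,917.50 = £3,707.50. Insurer: £8,100 − £3,707.50 = £4,392.50.
Claim 4 (£600): deductible met; 50% of £600 = £300. That would push OOP to £5,925, over the £5,625 cap, so owner pays £5,625 − £5,625 = £0. Insurer: £600 − £0 = £600.
Insurer total: £0 + £417.50 + £4,392.50 + £600 = £5,410.

£5,410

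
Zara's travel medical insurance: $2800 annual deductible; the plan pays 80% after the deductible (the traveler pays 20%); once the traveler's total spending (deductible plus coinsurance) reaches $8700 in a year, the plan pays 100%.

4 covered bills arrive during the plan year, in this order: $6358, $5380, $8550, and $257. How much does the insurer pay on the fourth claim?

Claim 1 — $6358: $2800 finishes the deductible; $3558 goes to coinsurance; coinsurance $3558 × 20% = $711.60. Cost to traveler: $3511.60. OOP to date $3511.60. Plan pays $6358 − $3511.60 = $2846.40.
Claim 2 — $5380: 20% coinsurance on $5380 = $1076. Traveler pays $1076; OOP now $4587.60. Plan pays $5380 − $1076 = $4304.
Claim 3 — $8550: deductible already satisfied, so traveler's share is 20% × $8550 = $1710. Traveler pays $1710; OOP now $6297.60. Insurer: $8550 − $1710 = $6840.
Claim 4 — $257: deductible already satisfied, so traveler's share is 20% × $257 = $51.40. Traveler pays $51.40; OOP now $6349. Insurer: $257 − $51.40 = $205.60.

$205.60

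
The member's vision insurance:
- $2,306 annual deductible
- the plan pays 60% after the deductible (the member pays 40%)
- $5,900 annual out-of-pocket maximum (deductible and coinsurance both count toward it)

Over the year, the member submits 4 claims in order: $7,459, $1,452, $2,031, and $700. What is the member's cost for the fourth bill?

$139.60

#1 ($7,459): deductible takes $2,306, $5,153 remains; coinsurance $5,153 × 40% = $2,061.20. Member owes $4,367.20 (running OOP $4,367.20).
#2 ($1,452): deductible met; 40% of $1,452 = $580.80. Member owes $580.80 (running OOP $4,948).
#3 ($2,031): deductible already satisfied, so member's share is 40% × $2,031 = $812.40. Cost to member: $812.40. OOP to date $5,760.40.
#4 ($700): deductible met; 40% of $700 = $280. That would push OOP to $6,040.40, over the $5,900 cap, so member pays $5,900 − $5,760.40 = $139.60.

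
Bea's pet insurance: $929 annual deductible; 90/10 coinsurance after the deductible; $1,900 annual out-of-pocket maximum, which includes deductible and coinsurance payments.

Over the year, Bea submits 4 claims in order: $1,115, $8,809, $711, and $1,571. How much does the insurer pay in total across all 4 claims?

$10,306

Claim 1 — $1,115: $929 finishes the deductible; $186 goes to coinsurance; owner's 10% is $18.60. Owner pays $947.60; OOP now $947.60. Insurer: $1,115 − $947.60 = $167.40.
Claim 2 — $8,809: 10% coinsurance on $8,809 = $880.90. Owner pays $880.90; OOP now $1,828.50. Insurer: $8,809 − $880.90 = $7,928.10.
Claim 3 — $711: deductible already satisfied, so owner's share is 10% × $711 = $71.10. Cost to owner: $71.10. OOP to date $1,899.60. Insurer: $711 − $71.10 = $639.90.
Claim 4 — $1,571: deductible met; 10% of $1,571 = $157.10. OOP would hit $2,056.70 > $1,900, so the cap limits the owner to $1,900 − $1,899.60 = $0.40. Plan pays $1,571 − $0.40 = $1,570.60.
Insurer total: $167.40 + $7,928.10 + $639.90 + $1,570.60 = $10,306.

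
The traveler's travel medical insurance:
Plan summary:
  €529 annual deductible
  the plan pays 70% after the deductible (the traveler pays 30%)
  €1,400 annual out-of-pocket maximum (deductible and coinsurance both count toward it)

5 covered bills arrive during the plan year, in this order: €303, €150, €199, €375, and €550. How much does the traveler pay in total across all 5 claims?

€843.40

#1 (€303): entire amount goes to the deductible. Cost to traveler: €303. OOP to date €303.
#2 (€150): entire amount goes to the deductible. Cost to traveler: €150. OOP to date €453.
#3 (€199): €76 finishes the deductible; €123 goes to coinsurance; 30% of €123 = €36.90. Traveler pays €112.90; OOP now €565.90.
#4 (€375): deductible already satisfied, so traveler's share is 30% × €375 = €112.50. Traveler owes €112.50 (running OOP €678.40).
#5 (€550): deductible already satisfied, so traveler's share is 30% × €550 = €165. Traveler pays €165; OOP now €843.40.
Summing the traveler's payments: €303 + €150 + €112.90 + €112.50 + €165 = €843.40.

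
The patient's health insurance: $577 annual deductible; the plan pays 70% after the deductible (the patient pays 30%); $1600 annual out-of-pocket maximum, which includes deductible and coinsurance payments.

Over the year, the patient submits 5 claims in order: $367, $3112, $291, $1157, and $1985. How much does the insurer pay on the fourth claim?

Bill 1, $367: entire amount goes to the deductible. Patient owes $367 (running OOP $367). Plan pays $367 − $367 = $0.
Bill 2, $3112: deductible takes $210, $2902 remains; coinsurance $2902 × 30% = $870.60. Cost to patient: $1080.60. OOP to date $1447.60. Plan pays $3112 − $1080.60 = $2031.40.
Bill 3, $291: 30% coinsurance on $291 = $87.30. Cost to patient: $87.30. OOP to date $1534.90. Plan pays $291 − $87.30 = $203.70.
Bill 4, $1157: deductible already satisfied, so patient's share is 30% × $1157 = $347.10. Adding that to $1534.90 gives $1882, past the $1600 cap; patient pays only $1600 − $1534.90 = $65.10. Insurer: $1157 − $65.10 = $1091.90.

$1091.90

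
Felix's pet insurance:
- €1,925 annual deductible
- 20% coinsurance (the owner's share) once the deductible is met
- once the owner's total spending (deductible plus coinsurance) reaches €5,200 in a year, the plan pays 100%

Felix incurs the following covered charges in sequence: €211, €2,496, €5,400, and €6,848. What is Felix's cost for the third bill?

#1 (€211): all of it applies to the deductible. Owner pays €211; OOP now €211.
#2 (€2,496): €1,714 to deductible, leaving €782; owner's 20% is €156.40. Owner pays €1,870.40; OOP now €2,081.40.
#3 (€5,400): deductible met; 20% of €5,400 = €1,080. Cost to owner: €1,080. OOP to date €3,161.40.

€1,080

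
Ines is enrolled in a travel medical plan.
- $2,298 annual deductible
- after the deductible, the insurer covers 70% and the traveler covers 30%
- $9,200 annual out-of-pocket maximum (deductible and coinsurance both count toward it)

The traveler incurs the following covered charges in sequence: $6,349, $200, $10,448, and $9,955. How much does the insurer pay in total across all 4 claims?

$17,752

#1 ($6,349): $2,298 to deductible, leaving $4,051; 30% of $4,051 = $1,215.30. Traveler owes $3,513.30 (running OOP $3,513.30). Plan pays $6,349 − $3,513.30 = $2,835.70.
#2 ($200): deductible met; 30% of $200 = $60. Cost to traveler: $60. OOP to date $3,573.30. Plan pays $200 − $60 = $140.
#3 ($10,448): deductible met; 30% of $10,448 = $3,134.40. Traveler owes $3,134.40 (running OOP $6,707.70). Plan pays $10,448 − $3,134.40 = $7,313.60.
#4 ($9,955): 30% coinsurance on $9,955 = $2,986.50. OOP would hit $9,694.20 > $9,200, so the cap limits the traveler to $9,200 − $6,707.70 = $2,492.30. Plan pays $9,955 − $2,492.30 = $7,462.70.
Insurer total: $2,835.70 + $140 + $7,313.60 + $7,462.70 = $17,752.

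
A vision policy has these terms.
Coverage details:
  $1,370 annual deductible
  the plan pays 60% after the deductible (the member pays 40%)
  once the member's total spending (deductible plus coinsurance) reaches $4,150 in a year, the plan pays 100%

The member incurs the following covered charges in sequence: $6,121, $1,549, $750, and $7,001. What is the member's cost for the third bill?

$260

Claim 1 — $6,121: $1,370 finishes the deductible; $4,751 goes to coinsurance; member's 40% is $1,900.40. Member pays $3,270.40; OOP now $3,270.40.
Claim 2 — $1,549: deductible met; 40% of $1,549 = $619.60. Cost to member: $619.60. OOP to date $3,890.
Claim 3 — $750: deductible met; 40% of $750 = $300. That would push OOP to $4,190, over the $4,150 cap, so member pays $4,150 − $3,890 = $260.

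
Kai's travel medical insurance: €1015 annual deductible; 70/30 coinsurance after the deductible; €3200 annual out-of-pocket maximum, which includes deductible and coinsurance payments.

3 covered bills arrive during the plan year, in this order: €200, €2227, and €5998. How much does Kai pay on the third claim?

Bill 1, €200: all of it applies to the deductible. Cost to traveler: €200. OOP to date €200.
Bill 2, €2227: deductible takes €815, €1412 remains; coinsurance €1412 × 30% = €423.60. Traveler pays €1238.60; OOP now €1438.60.
Bill 3, €5998: deductible met; 30% of €5998 = €1799.40. Adding that to €1438.60 gives €3238, past the €3200 cap; traveler pays only €3200 − €1438.60 = €1761.40.

€1761.40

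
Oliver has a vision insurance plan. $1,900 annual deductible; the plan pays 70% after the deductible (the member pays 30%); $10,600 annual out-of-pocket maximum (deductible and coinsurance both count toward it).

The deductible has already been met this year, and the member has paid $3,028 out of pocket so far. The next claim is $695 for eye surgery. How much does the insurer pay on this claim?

$486.50

With the deductible met, the entire $695 is subject to coinsurance.
Member's 30% share of $695 is $208.50.
Year-to-date out-of-pocket becomes $3,028 + $208.50 = $3,236.50, still under the $10,600 maximum, so no cap applies.
Insurer pays the balance: $695 − $208.50 = $486.50.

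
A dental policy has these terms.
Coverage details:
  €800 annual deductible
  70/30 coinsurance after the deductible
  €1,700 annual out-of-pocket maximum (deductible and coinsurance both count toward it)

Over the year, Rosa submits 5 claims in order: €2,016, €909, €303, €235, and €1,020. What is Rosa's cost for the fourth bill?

€70.50

#1 (€2,016): €800 finishes the deductible; €1,216 goes to coinsurance; coinsurance €1,216 × 30% = €364.80. Patient pays €1,164.80; OOP now €1,164.80.
#2 (€909): deductible met; 30% of €909 = €272.70. Patient owes €272.70 (running OOP €1,437.50).
#3 (€303): 30% coinsurance on €303 = €90.90. Cost to patient: €90.90. OOP to date €1,528.40.
#4 (€235): deductible already satisfied, so patient's share is 30% × €235 = €70.50. Patient owes €70.50 (running OOP €1,598.90).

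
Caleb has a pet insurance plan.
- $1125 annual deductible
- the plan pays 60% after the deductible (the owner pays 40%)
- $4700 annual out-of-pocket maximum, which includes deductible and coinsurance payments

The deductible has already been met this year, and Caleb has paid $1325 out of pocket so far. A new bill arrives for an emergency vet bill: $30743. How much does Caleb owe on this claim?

$3375

The deductible is already satisfied, so the full bill goes to coinsurance.
Owner's 40% share of $30743 is $12297.20.
Adding $12297.20 to the $1325 already spent would give $13622.20, which exceeds the $4700 cap; the owner pays just $4700 − $1325 = $3375.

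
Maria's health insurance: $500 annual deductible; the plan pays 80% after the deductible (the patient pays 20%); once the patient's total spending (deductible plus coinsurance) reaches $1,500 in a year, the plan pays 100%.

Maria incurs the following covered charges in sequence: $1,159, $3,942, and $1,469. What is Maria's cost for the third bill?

Claim 1 — $1,159: deductible takes $500, $659 remains; coinsurance $659 × 20% = $131.80. Cost to patient: $631.80. OOP to date $631.80.
Claim 2 — $3,942: 20% coinsurance on $3,942 = $788.40. Patient owes $788.40 (running OOP $1,420.20).
Claim 3 — $1,469: deductible already satisfied, so patient's share is 20% × $1,469 = $293.80. OOP would hit $1,714 > $1,500, so the cap limits the patient to $1,500 − $1,420.20 = $79.80.

$79.80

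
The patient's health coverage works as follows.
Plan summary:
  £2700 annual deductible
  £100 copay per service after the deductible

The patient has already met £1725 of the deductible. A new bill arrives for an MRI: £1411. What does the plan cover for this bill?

£1725 of the £2700 deductible is already met, leaving £975.
That leaves £1411 − £975 = £436 for the copay.
Copay on this service: £100.
So the patient owes £975 + £100 = £1075.
The insurer covers the remainder: £1411 − £1075 = £336.

£336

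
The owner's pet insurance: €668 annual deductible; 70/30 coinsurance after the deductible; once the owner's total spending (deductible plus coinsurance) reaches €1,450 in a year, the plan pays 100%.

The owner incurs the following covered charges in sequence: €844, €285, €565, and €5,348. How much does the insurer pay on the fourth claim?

#1 (€844): €668 finishes the deductible; €176 goes to coinsurance; coinsurance €176 × 30% = €52.80. Owner owes €720.80 (running OOP €720.80). Insurer: €844 − €720.80 = €123.20.
#2 (€285): deductible met; 30% of €285 = €85.50. Owner pays €85.50; OOP now €806.30. Plan pays €285 − €85.50 = €199.50.
#3 (€565): 30% coinsurance on €565 = €169.50. Owner pays €169.50; OOP now €975.80. Plan pays €565 − €169.50 = €395.50.
#4 (€5,348): deductible met; 30% of €5,348 = €1,604.40. That would push OOP to €2,580.20, over the €1,450 cap, so owner pays €1,450 − €975.80 = €474.20. Plan pays €5,348 − €474.20 = €4,873.80.

€4,873.80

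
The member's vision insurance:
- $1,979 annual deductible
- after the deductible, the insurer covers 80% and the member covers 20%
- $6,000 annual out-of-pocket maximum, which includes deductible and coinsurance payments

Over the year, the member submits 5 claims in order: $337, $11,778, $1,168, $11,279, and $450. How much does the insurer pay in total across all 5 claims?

$19,012

#1 ($337): entire amount goes to the deductible. Member owes $337 (running OOP $337). Plan pays $337 − $337 = $0.
#2 ($11,778): $1,642 finishes the deductible; $10,136 goes to coinsurance; coinsurance $10,136 × 20% = $2,027.20. Member pays $3,669.20; OOP now $4,006.20. Insurer: $11,778 − $3,669.20 = $8,108.80.
#3 ($1,168): deductible already satisfied, so member's share is 20% × $1,168 = $233.60. Member pays $233.60; OOP now $4,239.80. Plan pays $1,168 − $233.60 = $934.40.
#4 ($11,279): 20% coinsurance on $11,279 = $2,255.80. That would push OOP to $6,495.60, over the $6,000 cap, so member pays $6,000 − $4,239.80 = $1,760.20. Plan pays $11,279 − $1,760.20 = $9,518.80.
#5 ($450): deductible already satisfied, so member's share is 20% × $450 = $90. Adding that to $6,000 gives $6,090, past the $6,000 cap; member pays only $6,000 − $6,000 = $0. Insurer: $450 − $0 = $450.
Insurer total: $0 + $8,108.80 + $934.40 + $9,518.80 + $450 = $19,012.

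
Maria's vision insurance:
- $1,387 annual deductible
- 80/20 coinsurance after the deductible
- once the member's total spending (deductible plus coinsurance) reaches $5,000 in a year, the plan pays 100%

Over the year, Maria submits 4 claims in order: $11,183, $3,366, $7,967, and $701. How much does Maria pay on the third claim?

Claim 1 — $11,183: $1,387 to deductible, leaving $9,796; coinsurance $9,796 × 20% = $1,959.20. Member pays $3,346.20; OOP now $3,346.20.
Claim 2 — $3,366: 20% coinsurance on $3,366 = $673.20. Cost to member: $673.20. OOP to date $4,019.40.
Claim 3 — $7,967: deductible already satisfied, so member's share is 20% × $7,967 = $1,593.40. OOP would hit $5,612.80 > $5,000, so the cap limits the member to $5,000 − $4,019.40 = $980.60.

$980.60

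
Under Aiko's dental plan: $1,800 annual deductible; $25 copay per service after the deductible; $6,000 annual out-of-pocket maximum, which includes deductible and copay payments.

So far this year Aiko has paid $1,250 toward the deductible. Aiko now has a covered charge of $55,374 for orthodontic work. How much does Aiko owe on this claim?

$575

$1,250 of the $1,800 deductible is already met, leaving $550.
That leaves $55,374 − $550 = $54,824 for the copay.
Copay on this service: $25.
So the patient owes $550 + $25 = $575 before any cap.
Cumulative spending $1,250 + $575 = $1,825 stays under the $6,000 maximum.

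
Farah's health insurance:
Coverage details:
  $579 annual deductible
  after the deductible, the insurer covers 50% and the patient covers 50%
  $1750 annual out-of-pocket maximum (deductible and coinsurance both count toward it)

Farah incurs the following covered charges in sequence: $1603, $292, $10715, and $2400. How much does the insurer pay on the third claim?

$10202

Claim 1 ($1603): deductible takes $579, $1024 remains; coinsurance $1024 × 50% = $512. Cost to patient: $1091. OOP to date $1091. Plan pays $1603 − $1091 = $512.
Claim 2 ($292): 50% coinsurance on $292 = $146. Cost to patient: $146. OOP to date $1237. Plan pays $292 − $146 = $146.
Claim 3 ($10715): deductible met; 50% of $10715 = $5357.50. OOP would hit $6594.50 > $1750, so the cap limits the patient to $1750 − $1237 = $513. Plan pays $10715 − $513 = $10202.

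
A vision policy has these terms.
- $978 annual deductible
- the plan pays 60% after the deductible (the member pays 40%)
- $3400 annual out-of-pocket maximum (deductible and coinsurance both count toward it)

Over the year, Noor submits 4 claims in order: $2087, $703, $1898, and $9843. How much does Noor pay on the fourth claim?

#1 ($2087): $978 to deductible, leaving $1109; member's 40% is $443.60. Member owes $1421.60 (running OOP $1421.60).
#2 ($703): 40% coinsurance on $703 = $281.20. Cost to member: $281.20. OOP to date $1702.80.
#3 ($1898): 40% coinsurance on $1898 = $759.20. Member owes $759.20 (running OOP $2462).
#4 ($9843): deductible met; 40% of $9843 = $3937.20. That would push OOP to $6399.20, over the $3400 cap, so member pays $3400 − $2462 = $938.

$938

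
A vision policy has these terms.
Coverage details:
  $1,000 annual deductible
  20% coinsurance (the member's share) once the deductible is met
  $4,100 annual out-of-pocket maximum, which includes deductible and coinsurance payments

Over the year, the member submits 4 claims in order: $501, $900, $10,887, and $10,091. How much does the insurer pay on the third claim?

#1 ($501): fully absorbed by the deductible. Member pays $501; OOP now $501. Insurer: $501 − $501 = $0.
#2 ($900): $499 finishes the deductible; $401 goes to coinsurance; 20% of $401 = $80.20. Member owes $579.20 (running OOP $1,080.20). Plan pays $900 − $579.20 = $320.80.
#3 ($10,887): deductible already satisfied, so member's share is 20% × $10,887 = $2,177.40. Member pays $2,177.40; OOP now $3,257.60. Insurer: $10,887 − $2,177.40 = $8,709.60.

$8,709.60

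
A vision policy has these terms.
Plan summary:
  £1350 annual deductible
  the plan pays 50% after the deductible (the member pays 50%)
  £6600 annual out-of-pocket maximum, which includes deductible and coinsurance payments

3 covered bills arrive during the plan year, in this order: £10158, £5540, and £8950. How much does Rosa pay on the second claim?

£846

Claim 1 (£10158): deductible takes £1350, £8808 remains; member's 50% is £4404. Member owes £5754 (running OOP £5754).
Claim 2 (£5540): deductible met; 50% of £5540 = £2770. OOP would hit £8524 > £6600, so the cap limits the member to £6600 − £5754 = £846.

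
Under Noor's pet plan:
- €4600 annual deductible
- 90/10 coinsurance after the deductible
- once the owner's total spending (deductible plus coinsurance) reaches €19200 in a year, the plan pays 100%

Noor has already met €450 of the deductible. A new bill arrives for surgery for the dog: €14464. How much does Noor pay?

Deductible still to meet: €4600 − €450 = €4150.
After the €4150 deductible portion, €14464 − €4150 = €10314 is subject to coinsurance.
Owner's 10% share of €10314 is €1031.40.
Owner responsibility before any cap: €4150 + €1031.40 = €5181.40.
Total out-of-pocket so far would be €450 + €5181.40 = €5631.40, below the €19200 cap — no reduction.

€5181.40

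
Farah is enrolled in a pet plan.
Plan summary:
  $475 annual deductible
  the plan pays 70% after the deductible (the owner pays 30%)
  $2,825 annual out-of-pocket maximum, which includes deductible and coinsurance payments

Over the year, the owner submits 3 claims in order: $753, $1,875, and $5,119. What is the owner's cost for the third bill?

$1,535.70

Claim 1 — $753: $475 to deductible, leaving $278; owner's 30% is $83.40. Owner pays $558.40; OOP now $558.40.
Claim 2 — $1,875: deductible already satisfied, so owner's share is 30% × $1,875 = $562.50. Owner pays $562.50; OOP now $1,120.90.
Claim 3 — $5,119: deductible met; 30% of $5,119 = $1,535.70. Owner pays $1,535.70; OOP now $2,656.60.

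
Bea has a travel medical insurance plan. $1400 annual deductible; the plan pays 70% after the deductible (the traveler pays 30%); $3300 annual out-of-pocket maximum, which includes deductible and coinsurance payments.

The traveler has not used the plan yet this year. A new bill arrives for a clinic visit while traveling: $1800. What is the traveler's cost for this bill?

Deductible not yet touched, so the first $1400 of the bill goes to the deductible.
After the $1400 deductible portion, $1800 − $1400 = $400 is subject to coinsurance.
30% of $400 = $120 falls to the traveler.
So the traveler owes $1400 + $120 = $1520 before any cap.
Cumulative spending $0 + $1520 = $1520 stays under the $3300 maximum.

$1520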